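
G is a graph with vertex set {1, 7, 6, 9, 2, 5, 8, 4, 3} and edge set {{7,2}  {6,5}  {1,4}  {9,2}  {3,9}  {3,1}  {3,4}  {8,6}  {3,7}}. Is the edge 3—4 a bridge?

No

After removing 3—4, the path 3-1-4 still connects them, so the edge is not a bridge.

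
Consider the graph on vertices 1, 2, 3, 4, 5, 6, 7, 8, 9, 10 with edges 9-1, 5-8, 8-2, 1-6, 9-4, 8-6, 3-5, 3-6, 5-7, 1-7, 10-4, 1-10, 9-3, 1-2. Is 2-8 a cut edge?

No

After removing 2-8, the path 2-1-6-8 still connects them, so the edge is not a bridge.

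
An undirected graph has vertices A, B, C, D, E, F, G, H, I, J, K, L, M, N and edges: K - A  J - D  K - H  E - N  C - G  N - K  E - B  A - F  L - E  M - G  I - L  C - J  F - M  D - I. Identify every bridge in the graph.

The edges on the cycle C-J-D-I-L-E-N-K-A-F-M-G-C are not bridges since each lies on that cycle.
But removing H - K disconnects H from K; removing B - E disconnects B from E — these are bridges.

B-E, H-K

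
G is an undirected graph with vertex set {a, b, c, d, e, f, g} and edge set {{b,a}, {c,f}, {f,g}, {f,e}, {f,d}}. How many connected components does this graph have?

2

Starting from a we can reach a, b. That is one component of size 2.
Starting from c we can reach c, d, e, f, g. That is one component of size 5.
Total: 2 components.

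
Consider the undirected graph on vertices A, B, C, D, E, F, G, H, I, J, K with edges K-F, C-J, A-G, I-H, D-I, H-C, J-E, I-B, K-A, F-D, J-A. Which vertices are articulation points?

A, I, J

Removing A increases the component count from 1 to 2, so A is a cut vertex.
Removing I increases the component count from 1 to 2, so I is a cut vertex.
Removing J increases the component count from 1 to 2, so J is a cut vertex.
By contrast removing E leaves 1 component; it is not a cut vertex. No other vertex is a cut vertex either.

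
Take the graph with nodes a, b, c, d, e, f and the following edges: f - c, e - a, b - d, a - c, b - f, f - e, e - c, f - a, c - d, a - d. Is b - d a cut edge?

No

After removing b - d, the path b-f-a-d still connects them, so the edge is not a bridge.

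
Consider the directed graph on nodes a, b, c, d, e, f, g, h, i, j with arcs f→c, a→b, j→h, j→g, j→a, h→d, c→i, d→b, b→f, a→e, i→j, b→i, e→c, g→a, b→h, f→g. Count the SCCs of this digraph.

1

{a, b, c, d, e, f, g, h, i, j} are all mutually reachable — one SCC of size 10.
That gives 1 strongly connected component.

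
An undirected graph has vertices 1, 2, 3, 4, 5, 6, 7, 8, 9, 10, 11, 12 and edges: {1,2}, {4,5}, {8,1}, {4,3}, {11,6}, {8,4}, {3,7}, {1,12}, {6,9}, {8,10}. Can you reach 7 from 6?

The component containing 6 is {6, 9, 11}, and 7 is not in it.

No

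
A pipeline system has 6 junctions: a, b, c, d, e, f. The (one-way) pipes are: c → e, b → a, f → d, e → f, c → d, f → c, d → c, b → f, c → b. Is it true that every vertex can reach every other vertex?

No

There is no directed path from a to f, so the graph is not strongly connected.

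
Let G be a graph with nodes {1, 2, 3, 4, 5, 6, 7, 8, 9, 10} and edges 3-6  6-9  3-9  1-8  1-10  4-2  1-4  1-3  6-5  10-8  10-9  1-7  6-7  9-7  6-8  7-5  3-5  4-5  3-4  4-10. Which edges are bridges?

2-4

The edges on the cycle 6-7-5-6 are not bridges since each lies on that cycle.
But removing 4-2 disconnects 4 from 2 — this is a bridge.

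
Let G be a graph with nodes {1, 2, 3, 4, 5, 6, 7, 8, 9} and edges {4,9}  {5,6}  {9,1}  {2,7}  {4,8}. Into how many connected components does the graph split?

4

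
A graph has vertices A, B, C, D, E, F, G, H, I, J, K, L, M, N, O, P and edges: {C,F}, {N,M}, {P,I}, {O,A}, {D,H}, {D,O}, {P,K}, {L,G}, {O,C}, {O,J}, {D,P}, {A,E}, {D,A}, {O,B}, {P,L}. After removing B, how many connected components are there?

2

With B gone, the remaining components are: {M, N}; {A, C, D, E, F, G, H, I, J, K, L, O, P}.
That is 2 components.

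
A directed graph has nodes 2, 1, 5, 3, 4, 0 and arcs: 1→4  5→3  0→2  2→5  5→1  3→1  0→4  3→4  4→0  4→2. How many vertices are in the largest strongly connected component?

{0, 1, 2, 3, 4, 5} are all mutually reachable — one SCC of size 6.
The largest has 6 vertices.

6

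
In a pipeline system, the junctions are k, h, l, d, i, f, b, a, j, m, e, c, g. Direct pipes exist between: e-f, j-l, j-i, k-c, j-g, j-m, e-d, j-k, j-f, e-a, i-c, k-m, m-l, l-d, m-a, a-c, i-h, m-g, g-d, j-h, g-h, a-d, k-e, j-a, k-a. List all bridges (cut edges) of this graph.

The edges on the cycle k-m-a-d-e-k are not bridges since each lies on that cycle.
Every edge lies on some cycle, so there are no bridges.

none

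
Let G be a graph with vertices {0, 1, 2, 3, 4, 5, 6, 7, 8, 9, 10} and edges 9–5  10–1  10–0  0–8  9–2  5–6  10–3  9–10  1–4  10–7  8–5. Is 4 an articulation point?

No

Deleting 4 leaves 1 component (was 1), so 4 is not a cut vertex.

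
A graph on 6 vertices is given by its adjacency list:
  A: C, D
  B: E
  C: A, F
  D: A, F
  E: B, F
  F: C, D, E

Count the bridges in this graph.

2

The edges on the cycle F-D-A-C-F are not bridges since each lies on that cycle.
But removing E-F disconnects E from F; removing E-B disconnects E from B — these are bridges.
That makes 2 bridges.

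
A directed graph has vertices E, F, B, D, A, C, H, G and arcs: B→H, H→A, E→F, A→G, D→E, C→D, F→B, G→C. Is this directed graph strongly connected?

Yes

From F we can reach every vertex (A, B, C, D, E, F, G, H), and every vertex can reach F (A, B, C, D, E, F, G, H). So the whole graph is one strongly connected component.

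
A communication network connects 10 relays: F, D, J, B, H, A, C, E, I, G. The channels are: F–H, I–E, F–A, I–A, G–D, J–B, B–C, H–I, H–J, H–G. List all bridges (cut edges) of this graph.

The edges on the cycle F-H-I-A-F are not bridges since each lies on that cycle.
But removing H–G disconnects H from G; removing I–E disconnects I from E; removing C–B disconnects C from B; removing H–J disconnects H from J — these are bridges.
In total 6 edges are bridges.

B-C, B-J, D-G, E-I, G-H, H-J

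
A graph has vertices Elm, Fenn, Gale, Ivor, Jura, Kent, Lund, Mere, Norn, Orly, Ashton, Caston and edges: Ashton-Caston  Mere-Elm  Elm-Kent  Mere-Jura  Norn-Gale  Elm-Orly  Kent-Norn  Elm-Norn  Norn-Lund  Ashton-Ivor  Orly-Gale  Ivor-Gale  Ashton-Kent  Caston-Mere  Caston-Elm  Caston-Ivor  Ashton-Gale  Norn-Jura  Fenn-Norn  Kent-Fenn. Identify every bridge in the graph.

Lund-Norn

The edges on the cycle Caston-Mere-Elm-Caston are not bridges since each lies on that cycle.
But removing Lund-Norn disconnects Lund from Norn — this is a bridge.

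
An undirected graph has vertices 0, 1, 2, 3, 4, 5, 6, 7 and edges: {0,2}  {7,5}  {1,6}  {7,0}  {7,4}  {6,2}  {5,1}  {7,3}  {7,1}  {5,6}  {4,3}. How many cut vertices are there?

1

Removing 7 increases the component count from 1 to 2, so 7 is a cut vertex.
By contrast removing 5 leaves 1 component; it is not a cut vertex. No other vertex is a cut vertex either.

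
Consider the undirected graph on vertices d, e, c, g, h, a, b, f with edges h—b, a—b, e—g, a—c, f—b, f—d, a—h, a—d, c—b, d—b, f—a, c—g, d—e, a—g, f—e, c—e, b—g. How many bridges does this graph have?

0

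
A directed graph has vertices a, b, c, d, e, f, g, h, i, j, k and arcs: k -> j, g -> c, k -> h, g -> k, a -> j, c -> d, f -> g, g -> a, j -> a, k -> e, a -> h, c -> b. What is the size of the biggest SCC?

2

{a, j} are all mutually reachable — one SCC of size 2.
{i} is an SCC by itself.
{g} is an SCC by itself.
{k} is an SCC by itself.
{b} is an SCC by itself.
(and 5 more singleton SCCs)
The largest has 2 vertices.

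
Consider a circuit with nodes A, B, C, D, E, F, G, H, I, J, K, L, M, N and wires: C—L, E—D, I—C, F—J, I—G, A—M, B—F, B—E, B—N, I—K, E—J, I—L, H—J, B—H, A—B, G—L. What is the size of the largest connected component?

9

Starting from C we can reach C, G, I, K, L. That is one component of size 5.
Starting from A we can reach A, B, D, E, F, H, J, M, N. That is one component of size 9.
The largest has 9 vertices.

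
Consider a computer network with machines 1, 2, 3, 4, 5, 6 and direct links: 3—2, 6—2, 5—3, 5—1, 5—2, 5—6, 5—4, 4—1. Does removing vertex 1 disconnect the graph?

No

Deleting 1 leaves 1 component (was 1) (its neighbors 4, 5 remain connected to each other), so 1 is not a cut vertex.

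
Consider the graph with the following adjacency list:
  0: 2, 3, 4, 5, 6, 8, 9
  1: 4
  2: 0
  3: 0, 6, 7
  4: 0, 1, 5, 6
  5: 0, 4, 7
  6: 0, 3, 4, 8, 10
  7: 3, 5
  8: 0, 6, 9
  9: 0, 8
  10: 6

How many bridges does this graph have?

The edges on the cycle 5-0-8-6-3-7-5 are not bridges since each lies on that cycle.
But removing 10-6 disconnects 10 from 6; removing 2-0 disconnects 2 from 0; removing 4-1 disconnects 4 from 1 — these are bridges.
That makes 3 bridges.

3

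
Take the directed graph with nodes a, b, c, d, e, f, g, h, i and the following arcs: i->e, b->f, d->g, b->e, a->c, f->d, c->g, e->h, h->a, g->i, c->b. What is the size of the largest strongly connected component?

{a, b, c, d, e, f, g, h, i} are all mutually reachable — one SCC of size 9.
The largest has 9 vertices.

9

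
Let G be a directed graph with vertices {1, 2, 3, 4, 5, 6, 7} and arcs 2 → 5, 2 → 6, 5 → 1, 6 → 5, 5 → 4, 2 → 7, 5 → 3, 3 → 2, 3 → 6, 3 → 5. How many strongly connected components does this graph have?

{2, 3, 5, 6} are all mutually reachable — one SCC of size 4.
{4} is an SCC by itself.
{1} is an SCC by itself.
{7} is an SCC by itself.
That gives 4 strongly connected components.

4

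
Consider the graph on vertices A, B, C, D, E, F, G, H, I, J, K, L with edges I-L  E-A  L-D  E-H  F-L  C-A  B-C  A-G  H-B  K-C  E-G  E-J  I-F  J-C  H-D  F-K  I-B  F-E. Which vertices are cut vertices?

Removing A, for instance, still leaves 1 component. No single vertex removal increases the component count — the graph has no articulation points.

none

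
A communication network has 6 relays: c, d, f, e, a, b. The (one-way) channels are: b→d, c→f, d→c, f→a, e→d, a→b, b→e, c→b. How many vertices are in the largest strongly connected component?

{a, b, c, d, e, f} are all mutually reachable — one SCC of size 6.
The largest has 6 vertices.

6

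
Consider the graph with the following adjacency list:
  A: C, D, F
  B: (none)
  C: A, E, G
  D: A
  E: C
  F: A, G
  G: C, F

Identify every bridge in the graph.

A-D, C-E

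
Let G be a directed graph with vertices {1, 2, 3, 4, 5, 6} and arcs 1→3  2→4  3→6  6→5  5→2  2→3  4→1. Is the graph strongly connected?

From 6 we can reach every vertex (1, 2, 3, 4, 5, 6), and every vertex can reach 6 (1, 2, 3, 4, 5, 6). So the whole graph is one strongly connected component.

Yes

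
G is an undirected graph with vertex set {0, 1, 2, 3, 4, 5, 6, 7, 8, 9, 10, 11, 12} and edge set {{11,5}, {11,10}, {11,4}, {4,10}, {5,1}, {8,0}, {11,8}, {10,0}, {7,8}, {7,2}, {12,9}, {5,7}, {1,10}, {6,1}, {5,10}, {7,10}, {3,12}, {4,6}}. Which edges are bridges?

12-3, 12-9, 2-7

The edges on the cycle 11-4-6-1-5-11 are not bridges since each lies on that cycle.
But removing 2-7 disconnects 2 from 7; removing 3-12 disconnects 3 from 12; removing 12-9 disconnects 12 from 9 — these are bridges.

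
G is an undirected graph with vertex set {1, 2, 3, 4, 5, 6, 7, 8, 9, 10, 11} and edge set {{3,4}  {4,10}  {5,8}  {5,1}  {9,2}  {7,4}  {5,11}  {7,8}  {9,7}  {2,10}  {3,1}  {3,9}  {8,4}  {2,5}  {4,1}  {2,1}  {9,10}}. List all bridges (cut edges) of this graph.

11-5

The edges on the cycle 9-7-4-8-5-2-9 are not bridges since each lies on that cycle.
But removing 5–11 disconnects 5 from 11 — this is a bridge.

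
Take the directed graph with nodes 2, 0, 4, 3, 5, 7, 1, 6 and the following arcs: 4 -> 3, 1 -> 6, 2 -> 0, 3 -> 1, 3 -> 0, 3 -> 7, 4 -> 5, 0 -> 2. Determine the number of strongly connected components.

{0, 2} are all mutually reachable — one SCC of size 2.
{1} is an SCC by itself.
{5} is an SCC by itself.
{6} is an SCC by itself.
{3} is an SCC by itself.
(and 2 more singleton SCCs)
That gives 7 strongly connected components.

7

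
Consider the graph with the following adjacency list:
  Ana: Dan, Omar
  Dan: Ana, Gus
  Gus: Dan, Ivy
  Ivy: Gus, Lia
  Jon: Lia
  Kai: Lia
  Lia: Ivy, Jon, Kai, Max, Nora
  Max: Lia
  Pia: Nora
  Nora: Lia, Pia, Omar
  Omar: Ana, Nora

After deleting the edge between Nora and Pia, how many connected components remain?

2

Before removal there is 1 component.
Nora-Pia is a bridge — removing it separates Nora's side from Pia's side.
After removal: 2 components.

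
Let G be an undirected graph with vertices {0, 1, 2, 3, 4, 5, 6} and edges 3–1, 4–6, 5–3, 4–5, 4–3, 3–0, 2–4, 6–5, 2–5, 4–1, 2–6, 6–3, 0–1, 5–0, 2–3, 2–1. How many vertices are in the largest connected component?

Starting from 0 we can reach 0, 1, 2, 3, 4, 5, 6. That is one component of size 7.
The largest has 7 vertices.

7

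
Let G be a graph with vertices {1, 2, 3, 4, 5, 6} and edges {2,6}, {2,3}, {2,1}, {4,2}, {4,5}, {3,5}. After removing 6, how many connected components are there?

1

With 6 gone, the remaining components are: {1, 2, 3, 4, 5}.
That is 1 component.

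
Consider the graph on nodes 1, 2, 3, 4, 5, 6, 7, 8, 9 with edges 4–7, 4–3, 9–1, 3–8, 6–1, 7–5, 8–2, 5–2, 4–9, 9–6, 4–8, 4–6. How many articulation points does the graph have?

Removing 4 increases the component count from 1 to 2, so 4 is a cut vertex.
By contrast removing 9 leaves 1 component; it is not a cut vertex. No other vertex is a cut vertex either.

1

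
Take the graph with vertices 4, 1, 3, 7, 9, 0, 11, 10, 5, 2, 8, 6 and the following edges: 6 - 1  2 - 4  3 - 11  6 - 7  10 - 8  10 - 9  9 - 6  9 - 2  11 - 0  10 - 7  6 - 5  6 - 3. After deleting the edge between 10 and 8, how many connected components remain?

2

Before removal there is 1 component.
10 - 8 is a bridge — removing it separates 10's side from 8's side.
After removal: 2 components.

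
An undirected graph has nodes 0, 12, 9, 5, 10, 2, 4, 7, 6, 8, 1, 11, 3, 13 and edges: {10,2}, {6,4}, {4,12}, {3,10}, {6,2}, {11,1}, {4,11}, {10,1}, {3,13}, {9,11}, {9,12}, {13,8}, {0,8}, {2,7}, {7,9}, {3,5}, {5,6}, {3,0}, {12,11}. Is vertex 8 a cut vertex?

No

Deleting 8 leaves 1 component (was 1) (its neighbors 0, 13 remain connected to each other), so 8 is not a cut vertex.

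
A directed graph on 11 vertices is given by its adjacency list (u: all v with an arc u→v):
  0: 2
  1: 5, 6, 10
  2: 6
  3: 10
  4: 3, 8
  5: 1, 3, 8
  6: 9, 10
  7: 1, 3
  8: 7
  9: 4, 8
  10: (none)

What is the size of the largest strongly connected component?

{1, 4, 5, 6, 7, 8, 9} are all mutually reachable — one SCC of size 7.
{3} is an SCC by itself.
{10} is an SCC by itself.
{2} is an SCC by itself.
{0} is an SCC by itself.
The largest has 7 vertices.

7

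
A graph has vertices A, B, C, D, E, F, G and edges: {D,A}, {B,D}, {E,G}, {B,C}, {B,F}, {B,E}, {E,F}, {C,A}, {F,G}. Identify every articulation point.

Removing B increases the component count from 1 to 2, so B is a cut vertex.
By contrast removing G leaves 1 component; it is not a cut vertex. No other vertex is a cut vertex either.

B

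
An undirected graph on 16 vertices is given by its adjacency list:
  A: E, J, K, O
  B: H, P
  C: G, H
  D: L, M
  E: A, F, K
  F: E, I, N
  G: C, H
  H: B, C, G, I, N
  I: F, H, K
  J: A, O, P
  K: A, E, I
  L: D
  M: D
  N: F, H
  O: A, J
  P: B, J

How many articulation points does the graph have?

2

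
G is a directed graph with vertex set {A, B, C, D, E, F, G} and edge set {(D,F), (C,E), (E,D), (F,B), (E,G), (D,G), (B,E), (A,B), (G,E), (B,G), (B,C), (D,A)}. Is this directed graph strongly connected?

From C we can reach every vertex (A, B, C, D, E, F, G), and every vertex can reach C (A, B, C, D, E, F, G). So the whole graph is one strongly connected component.

Yes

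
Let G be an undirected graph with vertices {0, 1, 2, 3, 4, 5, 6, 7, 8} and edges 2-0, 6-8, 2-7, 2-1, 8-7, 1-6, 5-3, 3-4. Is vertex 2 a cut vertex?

Yes

Deleting 2 raises the number of components from 2 to 3, so 2 is a cut vertex.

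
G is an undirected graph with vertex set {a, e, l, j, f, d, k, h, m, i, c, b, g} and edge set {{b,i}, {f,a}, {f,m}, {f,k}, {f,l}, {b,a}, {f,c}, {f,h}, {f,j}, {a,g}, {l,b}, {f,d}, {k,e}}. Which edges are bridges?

The edges on the cycle f-l-b-a-f are not bridges since each lies on that cycle.
But removing f–d disconnects f from d; removing a–g disconnects a from g; removing f–j disconnects f from j; removing f–c disconnects f from c — these are bridges.
In total 9 edges are bridges.

a-g, b-i, c-f, d-f, e-k, f-h, f-j, f-k, f-m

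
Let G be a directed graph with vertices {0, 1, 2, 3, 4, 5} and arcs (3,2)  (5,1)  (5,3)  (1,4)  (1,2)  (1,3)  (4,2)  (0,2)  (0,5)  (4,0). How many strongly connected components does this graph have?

3

{0, 1, 4, 5} are all mutually reachable — one SCC of size 4.
{2} is an SCC by itself.
{3} is an SCC by itself.
That gives 3 strongly connected components.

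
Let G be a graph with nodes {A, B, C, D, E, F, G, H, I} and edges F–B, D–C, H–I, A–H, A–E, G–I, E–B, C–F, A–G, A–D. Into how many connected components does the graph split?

1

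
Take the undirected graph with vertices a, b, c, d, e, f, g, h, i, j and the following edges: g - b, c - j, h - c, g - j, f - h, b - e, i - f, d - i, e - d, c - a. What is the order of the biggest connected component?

10

Starting from a we can reach a, b, c, d, e, f, g, h, i, j. That is one component of size 10.
The largest has 10 vertices.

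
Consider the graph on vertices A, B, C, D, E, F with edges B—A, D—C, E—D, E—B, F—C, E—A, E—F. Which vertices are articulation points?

E

Removing E increases the component count from 1 to 2, so E is a cut vertex.
By contrast removing C leaves 1 component; it is not a cut vertex. No other vertex is a cut vertex either.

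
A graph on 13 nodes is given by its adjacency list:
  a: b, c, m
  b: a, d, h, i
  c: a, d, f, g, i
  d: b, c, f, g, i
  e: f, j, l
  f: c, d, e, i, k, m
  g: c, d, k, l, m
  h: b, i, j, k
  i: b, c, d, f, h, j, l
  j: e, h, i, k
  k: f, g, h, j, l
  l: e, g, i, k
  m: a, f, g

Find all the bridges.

none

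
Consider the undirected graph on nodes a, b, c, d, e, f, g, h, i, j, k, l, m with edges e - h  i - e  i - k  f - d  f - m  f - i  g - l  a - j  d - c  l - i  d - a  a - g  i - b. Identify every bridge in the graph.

a-j, b-i, c-d, e-h, e-i, f-m, i-k

The edges on the cycle f-d-a-g-l-i-f are not bridges since each lies on that cycle.
But removing e - h disconnects e from h; removing d - c disconnects d from c; removing a - j disconnects a from j; removing b - i disconnects b from i — these are bridges.
In total 7 edges are bridges.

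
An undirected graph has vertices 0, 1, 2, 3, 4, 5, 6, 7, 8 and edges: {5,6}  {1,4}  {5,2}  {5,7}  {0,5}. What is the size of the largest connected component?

8 is isolated — a component by itself.
3 is isolated — a component by itself.
Starting from 1 we can reach 1, 4. That is one component of size 2.
Starting from 0 we can reach 0, 2, 5, 6, 7. That is one component of size 5.
The largest has 5 vertices.

5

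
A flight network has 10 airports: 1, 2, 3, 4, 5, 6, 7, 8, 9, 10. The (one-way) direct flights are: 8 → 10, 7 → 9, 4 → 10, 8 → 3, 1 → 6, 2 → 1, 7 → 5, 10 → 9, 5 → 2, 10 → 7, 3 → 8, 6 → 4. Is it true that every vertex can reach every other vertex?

There is no directed path from 9 to 3, so the graph is not strongly connected.

No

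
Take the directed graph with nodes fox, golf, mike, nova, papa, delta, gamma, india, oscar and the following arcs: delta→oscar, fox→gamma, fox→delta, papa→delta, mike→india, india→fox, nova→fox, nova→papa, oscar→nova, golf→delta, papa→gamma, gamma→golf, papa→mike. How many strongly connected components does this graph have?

1

{fox, golf, mike, nova, papa, delta, gamma, india, oscar} are all mutually reachable — one SCC of size 9.
That gives 1 strongly connected component.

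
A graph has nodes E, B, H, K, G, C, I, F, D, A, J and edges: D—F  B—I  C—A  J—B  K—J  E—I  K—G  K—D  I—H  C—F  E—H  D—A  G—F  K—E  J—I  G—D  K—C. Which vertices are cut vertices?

K

Removing K increases the component count from 1 to 2, so K is a cut vertex.
By contrast removing D leaves 1 component; it is not a cut vertex. No other vertex is a cut vertex either.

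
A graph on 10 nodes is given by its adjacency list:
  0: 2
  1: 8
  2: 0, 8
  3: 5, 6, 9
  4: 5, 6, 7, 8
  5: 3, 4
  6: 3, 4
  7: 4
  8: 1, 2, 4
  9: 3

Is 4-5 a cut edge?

No

After removing 4-5, the path 4-6-3-5 still connects them, so the edge is not a bridge.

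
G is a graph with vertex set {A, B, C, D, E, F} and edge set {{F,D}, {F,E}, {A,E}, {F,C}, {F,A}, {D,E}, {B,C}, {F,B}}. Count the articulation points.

1

Removing F increases the component count from 1 to 2, so F is a cut vertex.
By contrast removing D leaves 1 component; it is not a cut vertex. No other vertex is a cut vertex either.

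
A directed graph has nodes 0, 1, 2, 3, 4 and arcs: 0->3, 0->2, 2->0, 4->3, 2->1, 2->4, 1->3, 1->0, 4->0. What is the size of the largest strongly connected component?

4

{0, 1, 2, 4} are all mutually reachable — one SCC of size 4.
{3} is an SCC by itself.
The largest has 4 vertices.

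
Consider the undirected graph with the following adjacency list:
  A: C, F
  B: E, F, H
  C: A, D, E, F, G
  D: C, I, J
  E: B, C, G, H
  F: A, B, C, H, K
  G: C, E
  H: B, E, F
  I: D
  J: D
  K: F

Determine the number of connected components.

1

Starting from A we can reach A, B, C, D, E, F, G, H, I, J, K. That is one component of size 11.
Total: 1 component.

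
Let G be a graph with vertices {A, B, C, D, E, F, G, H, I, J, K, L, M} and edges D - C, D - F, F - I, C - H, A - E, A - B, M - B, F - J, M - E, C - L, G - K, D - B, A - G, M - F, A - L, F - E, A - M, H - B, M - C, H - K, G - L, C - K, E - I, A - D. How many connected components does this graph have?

Starting from A we can reach A, B, C, D, E, F, G, H, I, J, K, L, M. That is one component of size 13.
Total: 1 component.

1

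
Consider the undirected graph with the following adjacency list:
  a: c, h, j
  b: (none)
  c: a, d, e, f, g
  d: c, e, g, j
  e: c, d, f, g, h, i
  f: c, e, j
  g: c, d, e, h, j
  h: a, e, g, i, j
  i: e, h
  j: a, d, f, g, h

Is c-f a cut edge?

No

After removing c-f, the path c-e-f still connects them, so the edge is not a bridge.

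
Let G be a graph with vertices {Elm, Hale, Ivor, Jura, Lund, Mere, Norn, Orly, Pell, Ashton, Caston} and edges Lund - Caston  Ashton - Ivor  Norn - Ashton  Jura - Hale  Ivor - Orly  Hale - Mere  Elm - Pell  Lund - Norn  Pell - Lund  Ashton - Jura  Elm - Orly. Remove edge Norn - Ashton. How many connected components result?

1

Norn and Ashton are still connected via Norn-Lund-Pell-Elm-Orly-Ivor-Ashton, so the component count stays at 1.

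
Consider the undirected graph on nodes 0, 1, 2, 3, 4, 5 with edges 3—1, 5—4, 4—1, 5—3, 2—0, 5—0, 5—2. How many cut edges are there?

0

The edges on the cycle 5-2-0-5 are not bridges since each lies on that cycle.
Every edge lies on some cycle, so there are no bridges.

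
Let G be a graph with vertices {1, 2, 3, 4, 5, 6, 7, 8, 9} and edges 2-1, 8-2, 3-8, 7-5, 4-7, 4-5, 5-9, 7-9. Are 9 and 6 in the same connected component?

No

The component containing 9 is {4, 5, 7, 9}, and 6 is not in it.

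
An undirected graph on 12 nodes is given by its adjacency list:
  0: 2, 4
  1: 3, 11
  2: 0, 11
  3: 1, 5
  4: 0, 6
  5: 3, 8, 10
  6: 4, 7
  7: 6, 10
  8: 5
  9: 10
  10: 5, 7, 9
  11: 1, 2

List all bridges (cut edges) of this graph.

10-9, 5-8

The edges on the cycle 0-4-6-7-10-5-3-1-11-2-0 are not bridges since each lies on that cycle.
But removing 9-10 disconnects 9 from 10; removing 8-5 disconnects 8 from 5 — these are bridges.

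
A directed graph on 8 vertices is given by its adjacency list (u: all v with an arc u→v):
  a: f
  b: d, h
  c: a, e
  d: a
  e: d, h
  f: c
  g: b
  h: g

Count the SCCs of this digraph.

1

{a, b, c, d, e, f, g, h} are all mutually reachable — one SCC of size 8.
That gives 1 strongly connected component.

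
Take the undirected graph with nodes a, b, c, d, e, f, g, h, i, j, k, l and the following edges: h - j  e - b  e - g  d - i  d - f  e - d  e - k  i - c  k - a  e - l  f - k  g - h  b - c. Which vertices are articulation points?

e, g, h, k

Removing e increases the component count from 1 to 3, so e is a cut vertex.
Removing g increases the component count from 1 to 2, so g is a cut vertex.
Removing h increases the component count from 1 to 2, so h is a cut vertex.
Likewise k is a cut vertex.
By contrast removing i leaves 1 component; it is not a cut vertex. No other vertex is a cut vertex either.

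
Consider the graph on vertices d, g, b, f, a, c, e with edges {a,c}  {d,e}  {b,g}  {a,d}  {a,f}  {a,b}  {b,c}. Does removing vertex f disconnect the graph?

Deleting f leaves 1 component (was 1), so f is not a cut vertex.

No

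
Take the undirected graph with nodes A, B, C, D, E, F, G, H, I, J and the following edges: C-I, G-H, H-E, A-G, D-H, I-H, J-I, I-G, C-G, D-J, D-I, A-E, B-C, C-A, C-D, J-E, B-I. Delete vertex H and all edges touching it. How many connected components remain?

2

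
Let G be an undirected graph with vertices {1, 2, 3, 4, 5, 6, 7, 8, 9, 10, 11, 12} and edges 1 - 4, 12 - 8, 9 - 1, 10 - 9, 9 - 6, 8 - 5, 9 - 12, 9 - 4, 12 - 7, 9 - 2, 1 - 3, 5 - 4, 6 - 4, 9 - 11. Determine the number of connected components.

Starting from 1 we can reach 1, 2, 3, 4, 5, 6, 7, 8, 9, 10, 11, 12. That is one component of size 12.
Total: 1 component.

1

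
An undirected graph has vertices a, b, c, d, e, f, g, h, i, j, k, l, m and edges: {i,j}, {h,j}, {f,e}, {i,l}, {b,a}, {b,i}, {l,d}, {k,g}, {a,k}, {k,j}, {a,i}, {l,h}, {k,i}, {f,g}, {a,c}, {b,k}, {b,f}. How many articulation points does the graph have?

Removing a increases the component count from 2 to 3, so a is a cut vertex.
Removing f increases the component count from 2 to 3, so f is a cut vertex.
Removing l increases the component count from 2 to 3, so l is a cut vertex.
By contrast removing b leaves 2 components; it is not a cut vertex. No other vertex is a cut vertex either.

3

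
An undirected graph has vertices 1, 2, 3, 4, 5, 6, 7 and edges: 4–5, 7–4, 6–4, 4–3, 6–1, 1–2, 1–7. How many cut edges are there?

The edges on the cycle 6-1-7-4-6 are not bridges since each lies on that cycle.
But removing 4–5 disconnects 4 from 5; removing 4–3 disconnects 4 from 3; removing 1–2 disconnects 1 from 2 — these are bridges.
That makes 3 bridges.

3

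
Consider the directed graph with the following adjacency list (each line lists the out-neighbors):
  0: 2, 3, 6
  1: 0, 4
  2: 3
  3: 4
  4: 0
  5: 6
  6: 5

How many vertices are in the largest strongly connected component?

{0, 2, 3, 4} are all mutually reachable — one SCC of size 4.
{5, 6} are all mutually reachable — one SCC of size 2.
{1} is an SCC by itself.
The largest has 4 vertices.

4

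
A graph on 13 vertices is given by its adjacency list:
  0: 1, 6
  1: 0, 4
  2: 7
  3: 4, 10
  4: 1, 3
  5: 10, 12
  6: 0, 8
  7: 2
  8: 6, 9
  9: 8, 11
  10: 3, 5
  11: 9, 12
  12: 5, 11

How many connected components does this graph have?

Starting from 2 we can reach 2, 7. That is one component of size 2.
Starting from 0 we can reach 0, 1, 3, 4, 5, 6, 8, 9, 10, 11, 12. That is one component of size 11.
Total: 2 components.

2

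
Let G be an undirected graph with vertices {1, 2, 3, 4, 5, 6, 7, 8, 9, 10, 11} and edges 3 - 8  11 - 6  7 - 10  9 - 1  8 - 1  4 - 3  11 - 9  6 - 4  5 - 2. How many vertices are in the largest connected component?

Starting from 7 we can reach 7, 10. That is one component of size 2.
Starting from 2 we can reach 2, 5. That is one component of size 2.
Starting from 1 we can reach 1, 3, 4, 6, 8, 9, 11. That is one component of size 7.
The largest has 7 vertices.

7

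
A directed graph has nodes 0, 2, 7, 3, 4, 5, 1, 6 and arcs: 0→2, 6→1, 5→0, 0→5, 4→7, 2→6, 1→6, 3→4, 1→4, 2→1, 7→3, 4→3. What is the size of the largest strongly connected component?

{3, 4, 7} are all mutually reachable — one SCC of size 3.
{1, 6} are all mutually reachable — one SCC of size 2.
{0, 5} are all mutually reachable — one SCC of size 2.
{2} is an SCC by itself.
The largest has 3 vertices.

3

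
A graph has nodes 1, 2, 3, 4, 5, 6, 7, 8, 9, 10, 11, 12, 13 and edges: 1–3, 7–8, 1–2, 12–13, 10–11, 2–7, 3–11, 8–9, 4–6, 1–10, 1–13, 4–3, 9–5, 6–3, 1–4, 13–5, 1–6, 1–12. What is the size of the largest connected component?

13

Starting from 1 we can reach 1, 2, 3, 4, 5, 6, 7, 8, 9, 10, 11, 12, 13. That is one component of size 13.
The largest has 13 vertices.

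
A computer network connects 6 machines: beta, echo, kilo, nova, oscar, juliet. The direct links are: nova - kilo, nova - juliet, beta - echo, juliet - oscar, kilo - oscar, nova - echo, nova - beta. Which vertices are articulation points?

nova

Removing nova increases the component count from 1 to 2, so nova is a cut vertex.
By contrast removing beta leaves 1 component; it is not a cut vertex. No other vertex is a cut vertex either.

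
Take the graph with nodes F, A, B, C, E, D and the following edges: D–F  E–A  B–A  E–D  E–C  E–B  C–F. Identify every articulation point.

Removing E increases the component count from 1 to 2, so E is a cut vertex.
By contrast removing B leaves 1 component; it is not a cut vertex. No other vertex is a cut vertex either.

E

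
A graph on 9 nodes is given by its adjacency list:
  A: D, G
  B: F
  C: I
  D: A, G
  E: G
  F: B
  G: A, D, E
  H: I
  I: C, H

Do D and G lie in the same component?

Yes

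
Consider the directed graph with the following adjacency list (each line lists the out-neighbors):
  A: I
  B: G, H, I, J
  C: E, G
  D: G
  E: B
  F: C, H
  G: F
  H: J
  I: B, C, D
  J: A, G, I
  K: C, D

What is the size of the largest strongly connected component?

{A, B, C, D, E, F, G, H, I, J} are all mutually reachable — one SCC of size 10.
{K} is an SCC by itself.
The largest has 10 vertices.

10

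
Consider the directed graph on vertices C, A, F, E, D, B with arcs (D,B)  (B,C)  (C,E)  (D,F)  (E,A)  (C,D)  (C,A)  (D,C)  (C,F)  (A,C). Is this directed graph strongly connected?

No

There is no directed path from F to C, so the graph is not strongly connected.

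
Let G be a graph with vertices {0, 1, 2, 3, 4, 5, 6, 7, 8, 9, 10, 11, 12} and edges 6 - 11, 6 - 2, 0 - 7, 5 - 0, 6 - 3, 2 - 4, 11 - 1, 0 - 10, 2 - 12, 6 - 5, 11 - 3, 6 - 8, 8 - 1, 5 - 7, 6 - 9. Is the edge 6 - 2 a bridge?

Yes

Removing 6 - 2 leaves no path between 6 and 2: the component count goes from 1 to 2. So it is a bridge.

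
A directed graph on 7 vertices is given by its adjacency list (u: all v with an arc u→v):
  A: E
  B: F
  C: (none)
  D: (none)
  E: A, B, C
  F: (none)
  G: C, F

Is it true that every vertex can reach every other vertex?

There is no directed path from C to B, so the graph is not strongly connected.

No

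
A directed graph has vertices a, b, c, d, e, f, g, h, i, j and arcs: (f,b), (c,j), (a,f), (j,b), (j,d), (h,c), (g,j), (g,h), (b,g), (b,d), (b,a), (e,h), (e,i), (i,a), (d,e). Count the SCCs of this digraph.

{a, b, c, d, e, f, g, h, i, j} are all mutually reachable — one SCC of size 10.
That gives 1 strongly connected component.

1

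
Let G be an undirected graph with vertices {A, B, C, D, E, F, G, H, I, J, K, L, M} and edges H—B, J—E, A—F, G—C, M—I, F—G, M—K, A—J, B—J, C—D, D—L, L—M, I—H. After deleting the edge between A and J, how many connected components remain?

A and J are still connected via A-F-G-C-D-L-M-I-H-B-J, so the component count stays at 1.

1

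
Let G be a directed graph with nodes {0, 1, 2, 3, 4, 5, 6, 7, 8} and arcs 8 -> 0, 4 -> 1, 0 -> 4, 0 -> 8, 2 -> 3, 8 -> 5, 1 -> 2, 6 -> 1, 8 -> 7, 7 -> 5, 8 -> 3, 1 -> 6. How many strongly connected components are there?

{0, 8} are all mutually reachable — one SCC of size 2.
{1, 6} are all mutually reachable — one SCC of size 2.
{2} is an SCC by itself.
{4} is an SCC by itself.
{3} is an SCC by itself.
(and 2 more singleton SCCs)
That gives 7 strongly connected components.

7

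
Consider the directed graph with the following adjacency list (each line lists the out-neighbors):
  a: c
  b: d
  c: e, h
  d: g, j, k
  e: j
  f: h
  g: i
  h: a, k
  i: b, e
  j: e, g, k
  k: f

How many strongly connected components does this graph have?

1

{a, b, c, d, e, f, g, h, i, j, k} are all mutually reachable — one SCC of size 11.
That gives 1 strongly connected component.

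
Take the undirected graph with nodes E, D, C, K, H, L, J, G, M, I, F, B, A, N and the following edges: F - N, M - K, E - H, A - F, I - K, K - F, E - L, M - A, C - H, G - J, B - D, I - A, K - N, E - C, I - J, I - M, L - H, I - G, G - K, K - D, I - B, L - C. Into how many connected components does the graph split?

Starting from C we can reach C, E, H, L. That is one component of size 4.
Starting from A we can reach A, B, D, F, G, I, J, K, M, N. That is one component of size 10.
Total: 2 components.

2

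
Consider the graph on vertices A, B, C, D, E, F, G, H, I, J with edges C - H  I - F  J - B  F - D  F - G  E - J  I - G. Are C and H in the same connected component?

From C we can reach C, H, which includes H.

Yes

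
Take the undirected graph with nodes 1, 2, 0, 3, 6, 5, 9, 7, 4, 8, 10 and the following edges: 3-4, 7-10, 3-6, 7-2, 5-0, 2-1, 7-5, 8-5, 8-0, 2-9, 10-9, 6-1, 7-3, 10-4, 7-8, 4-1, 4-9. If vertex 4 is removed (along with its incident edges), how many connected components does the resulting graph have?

With 4 gone, the remaining components are: {0, 1, 2, 3, 5, 6, 7, 8, 9, 10}.
That is 1 component.

1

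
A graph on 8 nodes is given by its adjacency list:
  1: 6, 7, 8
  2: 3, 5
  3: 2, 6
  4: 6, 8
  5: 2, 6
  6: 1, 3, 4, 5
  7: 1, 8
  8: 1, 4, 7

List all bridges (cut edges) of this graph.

none

The edges on the cycle 6-4-8-7-1-6 are not bridges since each lies on that cycle.
Every edge lies on some cycle, so there are no bridges.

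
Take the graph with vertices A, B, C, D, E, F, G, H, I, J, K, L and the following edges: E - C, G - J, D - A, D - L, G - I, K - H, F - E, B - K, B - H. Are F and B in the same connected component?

The component containing F is {C, E, F}, and B is not in it.

No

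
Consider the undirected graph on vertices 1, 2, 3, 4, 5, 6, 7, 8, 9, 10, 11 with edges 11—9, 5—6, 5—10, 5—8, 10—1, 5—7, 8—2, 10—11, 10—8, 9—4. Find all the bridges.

1-10, 10-11, 11-9, 2-8, 4-9, 5-6, 5-7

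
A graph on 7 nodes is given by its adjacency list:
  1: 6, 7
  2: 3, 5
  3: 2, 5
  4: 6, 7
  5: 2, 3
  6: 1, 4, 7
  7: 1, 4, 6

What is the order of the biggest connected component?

4

Starting from 2 we can reach 2, 3, 5. That is one component of size 3.
Starting from 1 we can reach 1, 4, 6, 7. That is one component of size 4.
The largest has 4 vertices.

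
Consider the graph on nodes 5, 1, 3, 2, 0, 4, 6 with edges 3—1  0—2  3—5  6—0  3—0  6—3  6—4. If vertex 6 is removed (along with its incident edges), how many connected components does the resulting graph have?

2

With 6 gone, the remaining components are: {4}; {0, 1, 2, 3, 5}.
That is 2 components.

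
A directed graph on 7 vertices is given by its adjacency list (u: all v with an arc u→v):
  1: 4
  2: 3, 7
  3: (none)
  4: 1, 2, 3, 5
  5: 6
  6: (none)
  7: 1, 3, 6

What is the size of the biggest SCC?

{1, 2, 4, 7} are all mutually reachable — one SCC of size 4.
{3} is an SCC by itself.
{5} is an SCC by itself.
{6} is an SCC by itself.
The largest has 4 vertices.

4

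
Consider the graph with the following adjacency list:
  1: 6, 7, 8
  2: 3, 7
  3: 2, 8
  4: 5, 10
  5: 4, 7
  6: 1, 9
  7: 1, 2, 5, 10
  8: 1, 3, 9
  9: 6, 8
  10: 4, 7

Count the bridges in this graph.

0

The edges on the cycle 1-6-9-8-1 are not bridges since each lies on that cycle.
Every edge lies on some cycle, so there are no bridges.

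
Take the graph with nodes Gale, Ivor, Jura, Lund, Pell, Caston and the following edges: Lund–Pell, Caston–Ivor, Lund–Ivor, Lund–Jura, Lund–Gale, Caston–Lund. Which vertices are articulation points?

Removing Lund increases the component count from 1 to 4, so Lund is a cut vertex.
By contrast removing Jura leaves 1 component; it is not a cut vertex. No other vertex is a cut vertex either.

Lund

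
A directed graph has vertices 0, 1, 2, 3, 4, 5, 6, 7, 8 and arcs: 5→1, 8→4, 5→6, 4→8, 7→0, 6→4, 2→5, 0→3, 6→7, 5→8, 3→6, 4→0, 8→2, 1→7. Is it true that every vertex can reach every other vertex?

Yes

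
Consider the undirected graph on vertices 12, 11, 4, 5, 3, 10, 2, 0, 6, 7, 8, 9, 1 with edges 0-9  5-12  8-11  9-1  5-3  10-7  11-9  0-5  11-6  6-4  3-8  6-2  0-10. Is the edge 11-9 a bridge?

No

After removing 11-9, the path 11-8-3-5-0-9 still connects them, so the edge is not a bridge.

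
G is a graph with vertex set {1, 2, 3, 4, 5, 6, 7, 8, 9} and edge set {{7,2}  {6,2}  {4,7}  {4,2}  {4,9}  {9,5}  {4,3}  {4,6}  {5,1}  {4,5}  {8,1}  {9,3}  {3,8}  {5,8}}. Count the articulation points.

Removing 4 increases the component count from 1 to 2, so 4 is a cut vertex.
By contrast removing 5 leaves 1 component; it is not a cut vertex. No other vertex is a cut vertex either.

1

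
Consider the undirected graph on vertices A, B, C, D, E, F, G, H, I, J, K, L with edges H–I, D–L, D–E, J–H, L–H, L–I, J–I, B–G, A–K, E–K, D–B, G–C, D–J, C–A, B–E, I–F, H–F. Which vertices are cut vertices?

Removing D increases the component count from 1 to 2, so D is a cut vertex.
By contrast removing C leaves 1 component; it is not a cut vertex. No other vertex is a cut vertex either.

D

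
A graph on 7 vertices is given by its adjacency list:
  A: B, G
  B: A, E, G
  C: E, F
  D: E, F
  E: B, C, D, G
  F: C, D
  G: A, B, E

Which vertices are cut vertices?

Removing E increases the component count from 1 to 2, so E is a cut vertex.
By contrast removing B leaves 1 component; it is not a cut vertex. No other vertex is a cut vertex either.

E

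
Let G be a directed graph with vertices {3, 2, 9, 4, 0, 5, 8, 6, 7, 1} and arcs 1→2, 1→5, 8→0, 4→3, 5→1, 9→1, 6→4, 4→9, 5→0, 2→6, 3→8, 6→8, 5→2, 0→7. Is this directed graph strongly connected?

No

There is no directed path from 7 to 1, so the graph is not strongly connected.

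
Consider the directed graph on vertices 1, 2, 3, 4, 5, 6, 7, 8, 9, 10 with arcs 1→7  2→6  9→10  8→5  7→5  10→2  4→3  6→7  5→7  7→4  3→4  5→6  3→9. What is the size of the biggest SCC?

{2, 3, 4, 5, 6, 7, 9, 10} are all mutually reachable — one SCC of size 8.
{1} is an SCC by itself.
{8} is an SCC by itself.
The largest has 8 vertices.

8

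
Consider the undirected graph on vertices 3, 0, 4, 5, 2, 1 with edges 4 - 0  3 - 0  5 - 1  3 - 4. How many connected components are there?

2 is isolated — a component by itself.
Starting from 1 we can reach 1, 5. That is one component of size 2.
Starting from 0 we can reach 0, 3, 4. That is one component of size 3.
Total: 3 components.

3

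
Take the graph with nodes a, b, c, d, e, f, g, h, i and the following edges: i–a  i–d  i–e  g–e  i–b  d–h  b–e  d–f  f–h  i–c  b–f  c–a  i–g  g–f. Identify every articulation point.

i

Removing i increases the component count from 1 to 2, so i is a cut vertex.
By contrast removing c leaves 1 component; it is not a cut vertex. No other vertex is a cut vertex either.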